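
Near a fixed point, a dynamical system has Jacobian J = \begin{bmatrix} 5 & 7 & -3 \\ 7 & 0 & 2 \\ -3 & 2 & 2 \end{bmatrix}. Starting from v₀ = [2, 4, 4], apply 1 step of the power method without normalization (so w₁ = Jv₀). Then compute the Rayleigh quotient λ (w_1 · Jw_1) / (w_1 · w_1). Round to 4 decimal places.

w1 = Jv₀ = (26, 22, 10)
Jw1 = (254, 202, -14)
w1·Jw1 = 26·254 + 22·202 + 10·(-14) = 10908; w1·w1 = 26·26 + 22·22 + 10·10 = 1260
λ ≈ 10908/1260 = 8.6571

8.6571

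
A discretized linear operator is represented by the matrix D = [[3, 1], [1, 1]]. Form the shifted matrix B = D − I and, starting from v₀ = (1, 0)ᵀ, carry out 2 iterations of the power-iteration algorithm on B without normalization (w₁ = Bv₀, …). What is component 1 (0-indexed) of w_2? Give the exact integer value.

2

B = D − I has rows (2, 1); (1, 0)
w1 = Bv₀ = (2·1 + 1·0; 1·1 + 0·0) = (2, 1)
w2 = Bw1 = (2·2 + 1·1; 1·2 + 0·1) = (5, 2)
Requested component of w2: 2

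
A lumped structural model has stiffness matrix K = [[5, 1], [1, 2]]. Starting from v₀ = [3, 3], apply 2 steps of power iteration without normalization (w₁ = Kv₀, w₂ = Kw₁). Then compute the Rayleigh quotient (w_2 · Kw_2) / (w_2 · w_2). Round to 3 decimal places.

λ ≈ 5.292

w1 = Kv₀ = (18, 9)
w2 = Kw1 = (99, 36)
Kw2 = (531, 171)
w2·Kw2 = 99·531 + 36·171 = 58725; w2·w2 = 99·99 + 36·36 = 11097
λ ≈ 58725/11097 = 5.292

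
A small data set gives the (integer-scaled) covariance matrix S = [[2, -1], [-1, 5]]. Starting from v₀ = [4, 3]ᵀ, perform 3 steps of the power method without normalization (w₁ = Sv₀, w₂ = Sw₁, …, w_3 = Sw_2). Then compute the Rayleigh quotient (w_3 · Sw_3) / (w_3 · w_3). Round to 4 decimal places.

λ ≈ 5.2738

w1 = Sv₀ = (5, 11)
w2 = Sw1 = (-1, 50)
w3 = Sw2 = (-52, 251)
Sw3 = (-355, 1307)
w3·Sw3 = (-52)·(-355) + 251·1307 = 346517; w3·w3 = (-52)·(-52) + 251·251 = 65705
λ ≈ 346517/65705 = 5.2738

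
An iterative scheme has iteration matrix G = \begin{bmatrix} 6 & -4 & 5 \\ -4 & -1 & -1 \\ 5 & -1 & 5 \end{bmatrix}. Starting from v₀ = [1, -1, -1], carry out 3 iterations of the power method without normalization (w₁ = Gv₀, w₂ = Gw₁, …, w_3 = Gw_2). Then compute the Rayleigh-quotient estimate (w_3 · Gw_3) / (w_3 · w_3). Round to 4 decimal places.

w1 = Gv₀ = (6·1 + (-4)·(-1) + 5·(-1); (-4)·1 + (-1)·(-1) + (-1)·(-1); 5·1 + (-1)·(-1) + 5·(-1)) = (5, -2, 1)
w2 = Gw1 = (6·5 + (-4)·(-2) + 5·1; (-4)·5 + (-1)·(-2) + (-1)·1; 5·5 + (-1)·(-2) + 5·1) = (43, -19, 32)
w3 = Gw2 = (494, -185, 394)
Gw3 = (5674, -2185, 4625)
w3·Gw3 = 494·5674 + (-185)·(-2185) + 394·4625 = 5029431; w3·w3 = 494·494 + (-185)·(-185) + 394·394 = 433497
λ ≈ 5029431/433497 = 11.6020

λ ≈ 11.6020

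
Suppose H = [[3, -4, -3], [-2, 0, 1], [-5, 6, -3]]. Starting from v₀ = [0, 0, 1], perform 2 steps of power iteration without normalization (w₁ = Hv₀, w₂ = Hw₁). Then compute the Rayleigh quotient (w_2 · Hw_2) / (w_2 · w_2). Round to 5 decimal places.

w1 = Hv₀ = (3·0 + (-4)·0 + (-3)·1; (-2)·0 + 0·0 + 1·1; (-5)·0 + 6·0 + (-3)·1) = (-3, 1, -3)
w2 = Hw1 = (3·(-3) + (-4)·1 + (-3)·(-3); (-2)·(-3) + 0·1 + 1·(-3); (-5)·(-3) + 6·1 + (-3)·(-3)) = (-4, 3, 30)
Hw2 = (-114, 38, -52)
w2·Hw2 = (-4)·(-114) + 3·38 + 30·(-52) = -990; w2·w2 = (-4)·(-4) + 3·3 + 30·30 = 925
λ ≈ -990/925 = -1.07027

-1.07027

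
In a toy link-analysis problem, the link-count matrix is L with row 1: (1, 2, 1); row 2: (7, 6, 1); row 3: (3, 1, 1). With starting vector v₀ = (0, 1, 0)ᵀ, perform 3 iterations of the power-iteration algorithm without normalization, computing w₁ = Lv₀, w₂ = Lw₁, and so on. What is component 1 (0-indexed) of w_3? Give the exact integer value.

424

w1 = Lv₀ = (1·0 + 2·1 + 1·0; 7·0 + 6·1 + 1·0; 3·0 + 1·1 + 1·0) = (2, 6, 1)
w2 = Lw1 = (1·2 + 2·6 + 1·1; 7·2 + 6·6 + 1·1; 3·2 + 1·6 + 1·1) = (15, 51, 13)
w3 = Lw2 = (130, 424, 109)
The requested component of w3 is 424.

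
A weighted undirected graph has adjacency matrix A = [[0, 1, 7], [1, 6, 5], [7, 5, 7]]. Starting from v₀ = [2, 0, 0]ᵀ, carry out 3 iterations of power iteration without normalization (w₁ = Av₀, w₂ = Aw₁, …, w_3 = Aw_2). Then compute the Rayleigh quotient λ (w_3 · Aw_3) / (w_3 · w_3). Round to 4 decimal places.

w1 = Av₀ = (0, 2, 14)
w2 = Aw1 = (100, 82, 108)
w3 = Aw2 = (838, 1132, 1866)
Aw3 = (14194, 16960, 24588)
w3·Aw3 = 838·14194 + 1132·16960 + 1866·24588 = 76974500; w3·w3 = 838·838 + 1132·1132 + 1866·1866 = 5465624
λ ≈ 76974500/5465624 = 14.0834

λ ≈ 14.0834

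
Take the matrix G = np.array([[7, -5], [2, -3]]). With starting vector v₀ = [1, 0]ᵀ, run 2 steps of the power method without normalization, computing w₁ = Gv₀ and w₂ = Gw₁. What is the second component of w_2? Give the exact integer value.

w1 = Gv₀ = (7, 2)
w2 = Gw1 = (39, 8)
The requested component of w2 is 8.

8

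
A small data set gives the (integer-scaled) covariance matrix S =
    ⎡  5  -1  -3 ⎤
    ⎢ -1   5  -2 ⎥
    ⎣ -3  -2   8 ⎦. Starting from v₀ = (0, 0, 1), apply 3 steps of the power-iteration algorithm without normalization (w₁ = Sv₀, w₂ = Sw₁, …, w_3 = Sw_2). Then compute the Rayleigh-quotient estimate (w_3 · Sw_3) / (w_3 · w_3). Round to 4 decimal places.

w1 = Sv₀ = (5·0 + (-1)·0 + (-3)·1; (-1)·0 + 5·0 + (-2)·1; (-3)·0 + (-2)·0 + 8·1) = (-3, -2, 8)
w2 = Sw1 = (5·(-3) + (-1)·(-2) + (-3)·8; (-1)·(-3) + 5·(-2) + (-2)·8; (-3)·(-3) + (-2)·(-2) + 8·8) = (-37, -23, 77)
w3 = Sw2 = (-393, -232, 773)
Sw3 = (-4052, -2313, 7827)
w3·Sw3 = (-393)·(-4052) + (-232)·(-2313) + 773·7827 = 8179323; w3·w3 = (-393)·(-393) + (-232)·(-232) + 773·773 = 805802
λ ≈ 8179323/805802 = 10.1505

10.1505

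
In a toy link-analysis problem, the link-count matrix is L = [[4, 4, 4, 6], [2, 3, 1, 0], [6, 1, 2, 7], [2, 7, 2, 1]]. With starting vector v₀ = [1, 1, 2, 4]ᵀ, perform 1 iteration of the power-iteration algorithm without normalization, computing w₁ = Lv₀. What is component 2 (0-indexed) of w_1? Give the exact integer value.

39

w1 = Lv₀ = (40, 7, 39, 17)
The requested component of w1 is 39.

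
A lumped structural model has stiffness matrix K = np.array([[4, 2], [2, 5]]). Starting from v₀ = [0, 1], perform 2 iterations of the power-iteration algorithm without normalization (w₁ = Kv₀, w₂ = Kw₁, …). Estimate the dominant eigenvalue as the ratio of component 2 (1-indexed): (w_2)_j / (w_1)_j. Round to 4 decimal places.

w1 = Kv₀ = (2, 5)
w2 = Kw1 = (18, 29)
Ratio at component: 29 / 5 = 5.8000

λ ≈ 5.8000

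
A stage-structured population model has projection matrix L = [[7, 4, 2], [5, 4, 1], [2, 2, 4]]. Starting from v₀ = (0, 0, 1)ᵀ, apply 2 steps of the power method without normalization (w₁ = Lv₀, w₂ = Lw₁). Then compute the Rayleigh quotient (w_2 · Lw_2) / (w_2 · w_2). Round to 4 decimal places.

w1 = Lv₀ = (2, 1, 4)
w2 = Lw1 = (26, 18, 22)
Lw2 = (298, 224, 176)
w2·Lw2 = 26·298 + 18·224 + 22·176 = 15652; w2·w2 = 26·26 + 18·18 + 22·22 = 1484
λ ≈ 15652/1484 = 10.5472

λ ≈ 10.5472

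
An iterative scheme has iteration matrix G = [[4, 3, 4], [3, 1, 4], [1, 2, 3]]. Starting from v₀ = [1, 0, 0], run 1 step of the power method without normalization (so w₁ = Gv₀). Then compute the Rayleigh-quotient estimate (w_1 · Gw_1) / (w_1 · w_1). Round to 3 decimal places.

λ ≈ 7.154

w1 = Gv₀ = (4, 3, 1)
Gw1 = (29, 19, 13)
w1·Gw1 = 4·29 + 3·19 + 1·13 = 186; w1·w1 = 4·4 + 3·3 + 1·1 = 26
λ ≈ 186/26 = 7.154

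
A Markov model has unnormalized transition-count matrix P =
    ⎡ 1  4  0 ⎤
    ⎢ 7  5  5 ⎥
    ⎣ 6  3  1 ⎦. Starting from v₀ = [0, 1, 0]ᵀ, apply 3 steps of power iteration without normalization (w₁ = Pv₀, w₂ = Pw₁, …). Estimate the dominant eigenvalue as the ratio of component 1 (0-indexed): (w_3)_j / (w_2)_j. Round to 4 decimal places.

10.5588

w1 = Pv₀ = (4, 5, 3)
w2 = Pw1 = (24, 68, 42)
w3 = Pw2 = (296, 718, 390)
Ratio at component: 718 / 68 = 10.5588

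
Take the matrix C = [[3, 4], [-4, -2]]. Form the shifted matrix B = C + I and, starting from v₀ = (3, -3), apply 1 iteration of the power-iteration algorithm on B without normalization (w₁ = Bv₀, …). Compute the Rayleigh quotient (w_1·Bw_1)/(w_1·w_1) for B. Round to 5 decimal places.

-1.00000

B = C + I has rows (4, 4); (-4, -1)
w1 = Bv₀ = (4·3 + 4·(-3); (-4)·3 + (-1)·(-3)) = (0, -9)
Bw1 = (-36, 9)
w1·Bw1 = -81; w1·w1 = 81; μ ≈ -81/81 = -1.00000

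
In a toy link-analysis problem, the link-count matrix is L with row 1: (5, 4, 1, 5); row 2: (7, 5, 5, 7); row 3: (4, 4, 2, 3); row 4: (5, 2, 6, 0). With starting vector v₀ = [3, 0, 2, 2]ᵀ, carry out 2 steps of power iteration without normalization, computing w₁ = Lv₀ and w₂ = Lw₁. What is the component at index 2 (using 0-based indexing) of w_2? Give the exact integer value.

w1 = Lv₀ = (5·3 + 4·0 + 1·2 + 5·2; 7·3 + 5·0 + 5·2 + 7·2; 4·3 + 4·0 + 2·2 + 3·2; 5·3 + 2·0 + 6·2 + 0·2) = (27, 45, 22, 27)
w2 = Lw1 = (5·27 + 4·45 + 1·22 + 5·27; 7·27 + 5·45 + 5·22 + 7·27; 4·27 + 4·45 + 2·22 + 3·27; 5·27 + 2·45 + 6·22 + 0·27) = (472, 713, 413, 357)
The requested component of w2 is 413.

413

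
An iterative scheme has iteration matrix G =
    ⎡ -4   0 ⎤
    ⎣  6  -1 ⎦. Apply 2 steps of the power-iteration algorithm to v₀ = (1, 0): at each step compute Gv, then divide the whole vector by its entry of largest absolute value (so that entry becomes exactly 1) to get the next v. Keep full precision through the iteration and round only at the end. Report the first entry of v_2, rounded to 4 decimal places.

Gv0 = (-4.00000, 6.00000); divide by 6.00000 → v1 = (-0.66667, 1.00000)
Gv1 = (2.66667, -5.00000); divide by -5.00000 → v2 = (-0.53333, 1.00000)
Requested entry of v2: 16/-30 = -0.5333

-0.5333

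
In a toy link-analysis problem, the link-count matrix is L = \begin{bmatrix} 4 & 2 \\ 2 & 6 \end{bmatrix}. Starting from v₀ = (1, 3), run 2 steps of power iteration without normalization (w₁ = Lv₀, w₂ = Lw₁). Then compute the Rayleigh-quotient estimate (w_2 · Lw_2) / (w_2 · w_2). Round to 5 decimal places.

λ ≈ 7.23077

w1 = Lv₀ = (10, 20)
w2 = Lw1 = (80, 140)
Lw2 = (600, 1000)
w2·Lw2 = 80·600 + 140·1000 = 188000; w2·w2 = 80·80 + 140·140 = 26000
λ ≈ 188000/26000 = 7.23077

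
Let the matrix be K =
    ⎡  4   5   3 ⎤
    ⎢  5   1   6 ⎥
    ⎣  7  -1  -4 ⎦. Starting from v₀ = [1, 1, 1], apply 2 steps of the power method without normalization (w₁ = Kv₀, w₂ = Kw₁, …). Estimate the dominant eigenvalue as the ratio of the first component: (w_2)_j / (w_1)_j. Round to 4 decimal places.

w1 = Kv₀ = (12, 12, 2)
w2 = Kw1 = (114, 84, 64)
Ratio at component: 114 / 12 = 9.5000

λ ≈ 9.5000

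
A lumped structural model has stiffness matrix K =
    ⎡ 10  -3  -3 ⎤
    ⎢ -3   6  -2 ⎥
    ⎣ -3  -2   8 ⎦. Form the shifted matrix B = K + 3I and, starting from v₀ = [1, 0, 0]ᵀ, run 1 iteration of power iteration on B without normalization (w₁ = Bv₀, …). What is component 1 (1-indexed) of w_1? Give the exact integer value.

13

B = K + 3I has rows (13, -3, -3); (-3, 9, -2); (-3, -2, 11)
w1 = Bv₀ = (13·1 + (-3)·0 + (-3)·0; (-3)·1 + 9·0 + (-2)·0; (-3)·1 + (-2)·0 + 11·0) = (13, -3, -3)
Requested component of w1: 13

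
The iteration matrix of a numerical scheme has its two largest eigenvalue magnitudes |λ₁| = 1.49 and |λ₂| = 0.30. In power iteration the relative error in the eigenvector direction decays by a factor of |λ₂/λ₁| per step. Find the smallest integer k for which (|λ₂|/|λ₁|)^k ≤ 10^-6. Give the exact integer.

9

|λ₂/λ₁| = 0.30/1.49 = 0.20134
Need k ≥ ln(10^-6) / ln(0.20134) = -13.8155 / -1.6027 ≈ 8.620
Smallest integer k satisfying the bound: 9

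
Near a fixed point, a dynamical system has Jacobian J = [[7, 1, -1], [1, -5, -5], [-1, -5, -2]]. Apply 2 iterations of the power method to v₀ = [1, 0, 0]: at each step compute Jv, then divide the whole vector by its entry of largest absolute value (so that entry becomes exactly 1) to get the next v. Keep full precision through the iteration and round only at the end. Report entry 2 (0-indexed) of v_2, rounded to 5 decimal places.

-0.19608

Jv0 = (7.000000, 1.000000, -1.000000); divide by 7.000000 → v1 = (1.000000, 0.142857, -0.142857)
Jv1 = (7.285714, 1.000000, -1.428571); divide by 7.285714 → v2 = (1.000000, 0.137255, -0.196078)
Requested entry of v2: -10/51 = -0.19608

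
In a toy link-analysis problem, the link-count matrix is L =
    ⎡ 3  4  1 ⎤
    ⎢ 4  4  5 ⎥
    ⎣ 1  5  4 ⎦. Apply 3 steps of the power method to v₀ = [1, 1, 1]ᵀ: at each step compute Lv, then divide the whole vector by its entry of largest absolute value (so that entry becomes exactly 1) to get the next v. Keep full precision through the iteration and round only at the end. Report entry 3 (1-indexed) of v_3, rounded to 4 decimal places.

Lv0 = (8.00000, 13.00000, 10.00000); divide by 13.00000 → v1 = (0.61538, 1.00000, 0.76923)
Lv1 = (6.61538, 10.30769, 8.69231); divide by 10.30769 → v2 = (0.64179, 1.00000, 0.84328)
Lv2 = (6.76866, 10.78358, 9.01493); divide by 10.78358 → v3 = (0.62768, 1.00000, 0.83599)
Requested entry of v3: 1208/1445 = 0.8360

0.8360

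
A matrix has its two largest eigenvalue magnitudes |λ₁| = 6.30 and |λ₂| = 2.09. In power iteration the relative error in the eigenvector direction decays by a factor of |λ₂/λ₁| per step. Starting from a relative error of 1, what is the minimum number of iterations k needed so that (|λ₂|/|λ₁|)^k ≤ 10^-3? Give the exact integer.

|λ₂/λ₁| = 2.09/6.30 = 0.33175
Need k ≥ ln(10^-3) / ln(0.33175) = -6.9078 / -1.1034 ≈ 6.261
Smallest integer k satisfying the bound: 7

7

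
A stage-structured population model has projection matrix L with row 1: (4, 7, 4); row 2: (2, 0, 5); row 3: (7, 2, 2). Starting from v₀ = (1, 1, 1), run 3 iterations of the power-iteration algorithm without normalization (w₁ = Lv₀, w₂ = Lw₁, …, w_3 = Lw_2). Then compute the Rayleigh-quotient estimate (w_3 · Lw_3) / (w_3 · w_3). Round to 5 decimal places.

λ ≈ 11.38406

w1 = Lv₀ = (4·1 + 7·1 + 4·1; 2·1 + 0·1 + 5·1; 7·1 + 2·1 + 2·1) = (15, 7, 11)
w2 = Lw1 = (4·15 + 7·7 + 4·11; 2·15 + 0·7 + 5·11; 7·15 + 2·7 + 2·11) = (153, 85, 141)
w3 = Lw2 = (1771, 1011, 1523)
Lw3 = (20253, 11157, 17465)
w3·Lw3 = 1771·20253 + 1011·11157 + 1523·17465 = 73746985; w3·w3 = 1771·1771 + 1011·1011 + 1523·1523 = 6478091
λ ≈ 73746985/6478091 = 11.38406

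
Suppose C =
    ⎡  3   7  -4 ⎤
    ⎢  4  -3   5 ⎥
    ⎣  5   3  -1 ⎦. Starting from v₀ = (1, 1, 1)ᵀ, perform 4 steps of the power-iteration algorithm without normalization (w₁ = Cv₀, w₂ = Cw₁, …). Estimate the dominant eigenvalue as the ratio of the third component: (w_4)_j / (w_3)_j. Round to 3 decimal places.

6.128

w1 = Cv₀ = (3·1 + 7·1 + (-4)·1; 4·1 + (-3)·1 + 5·1; 5·1 + 3·1 + (-1)·1) = (6, 6, 7)
w2 = Cw1 = (3·6 + 7·6 + (-4)·7; 4·6 + (-3)·6 + 5·7; 5·6 + 3·6 + (-1)·7) = (32, 41, 41)
w3 = Cw2 = (219, 210, 242)
w4 = Cw3 = (1159, 1456, 1483)
Ratio at component: 1483 / 242 = 6.128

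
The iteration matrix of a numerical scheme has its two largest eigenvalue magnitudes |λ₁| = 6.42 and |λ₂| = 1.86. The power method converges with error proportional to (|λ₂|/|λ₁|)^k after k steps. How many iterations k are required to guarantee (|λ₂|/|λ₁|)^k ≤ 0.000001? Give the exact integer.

|λ₂/λ₁| = 1.86/6.42 = 0.28972
Need k ≥ ln(0.000001) / ln(0.28972) = -13.8155 / -1.2388 ≈ 11.152
Smallest integer k satisfying the bound: 12

12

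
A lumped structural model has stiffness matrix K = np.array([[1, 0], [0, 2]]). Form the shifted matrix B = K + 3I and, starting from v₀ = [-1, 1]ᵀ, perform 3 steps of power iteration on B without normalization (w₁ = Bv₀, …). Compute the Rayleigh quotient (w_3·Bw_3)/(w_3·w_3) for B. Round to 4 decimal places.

B = K + 3I has rows (4, 0); (0, 5)
w1 = Bv₀ = (4·(-1) + 0·1; 0·(-1) + 5·1) = (-4, 5)
w2 = Bw1 = (4·(-4) + 0·5; 0·(-4) + 5·5) = (-16, 25)
w3 = Bw2 = (-64, 125)
Bw3 = (-256, 625)
w3·Bw3 = 94509; w3·w3 = 19721; μ ≈ 94509/19721 = 4.7923

μ ≈ 4.7923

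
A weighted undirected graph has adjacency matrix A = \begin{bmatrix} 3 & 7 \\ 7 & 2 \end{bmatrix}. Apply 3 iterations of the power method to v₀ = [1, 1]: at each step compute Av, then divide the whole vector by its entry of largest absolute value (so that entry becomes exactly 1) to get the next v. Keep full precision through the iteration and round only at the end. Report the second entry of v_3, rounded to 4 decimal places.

0.9240

Av0 = (10.00000, 9.00000); divide by 10.00000 → v1 = (1.00000, 0.90000)
Av1 = (9.30000, 8.80000); divide by 9.30000 → v2 = (1.00000, 0.94624)
Av2 = (9.62366, 8.89247); divide by 9.62366 → v3 = (1.00000, 0.92402)
Requested entry of v3: 827/895 = 0.9240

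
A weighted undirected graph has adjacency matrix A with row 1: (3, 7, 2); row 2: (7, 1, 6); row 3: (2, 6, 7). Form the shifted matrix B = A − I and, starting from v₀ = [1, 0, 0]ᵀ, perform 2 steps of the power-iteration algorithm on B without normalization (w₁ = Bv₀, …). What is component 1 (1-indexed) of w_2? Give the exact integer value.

57

B = A − I has rows (2, 7, 2); (7, 0, 6); (2, 6, 6)
w1 = Bv₀ = (2, 7, 2)
w2 = Bw1 = (57, 26, 58)
Requested component of w2: 57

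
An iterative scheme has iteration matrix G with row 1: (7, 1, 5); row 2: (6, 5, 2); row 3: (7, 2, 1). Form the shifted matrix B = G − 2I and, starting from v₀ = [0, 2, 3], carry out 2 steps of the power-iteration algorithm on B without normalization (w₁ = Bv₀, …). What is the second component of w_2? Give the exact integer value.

B = G − 2I has rows (5, 1, 5); (6, 3, 2); (7, 2, -1)
w1 = Bv₀ = (17, 12, 1)
w2 = Bw1 = (102, 140, 142)
Requested component of w2: 140

140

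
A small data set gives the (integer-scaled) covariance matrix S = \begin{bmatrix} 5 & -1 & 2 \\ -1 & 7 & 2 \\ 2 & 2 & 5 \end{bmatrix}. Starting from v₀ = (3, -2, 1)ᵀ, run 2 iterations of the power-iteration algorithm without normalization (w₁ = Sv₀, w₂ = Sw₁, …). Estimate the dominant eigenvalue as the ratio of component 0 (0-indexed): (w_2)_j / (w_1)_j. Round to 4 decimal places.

w1 = Sv₀ = (5·3 + (-1)·(-2) + 2·1; (-1)·3 + 7·(-2) + 2·1; 2·3 + 2·(-2) + 5·1) = (19, -15, 7)
w2 = Sw1 = (5·19 + (-1)·(-15) + 2·7; (-1)·19 + 7·(-15) + 2·7; 2·19 + 2·(-15) + 5·7) = (124, -110, 43)
Ratio at component: 124 / 19 = 6.5263

6.5263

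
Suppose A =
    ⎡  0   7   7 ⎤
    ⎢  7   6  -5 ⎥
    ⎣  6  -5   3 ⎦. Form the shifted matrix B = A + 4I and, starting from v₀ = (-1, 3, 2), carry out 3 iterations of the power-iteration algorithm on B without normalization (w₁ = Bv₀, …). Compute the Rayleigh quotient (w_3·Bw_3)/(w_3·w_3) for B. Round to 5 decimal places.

B = A + 4I has rows (4, 7, 7); (7, 10, -5); (6, -5, 7)
w1 = Bv₀ = (4·(-1) + 7·3 + 7·2; 7·(-1) + 10·3 + (-5)·2; 6·(-1) + (-5)·3 + 7·2) = (31, 13, -7)
w2 = Bw1 = (4·31 + 7·13 + 7·(-7); 7·31 + 10·13 + (-5)·(-7); 6·31 + (-5)·13 + 7·(-7)) = (166, 382, 72)
w3 = Bw2 = (3842, 4622, -410)
Bw3 = (44852, 75164, -2928)
w3·Bw3 = 520929872; w3·w3 = 36291948; μ ≈ 520929872/36291948 = 14.35387

14.35387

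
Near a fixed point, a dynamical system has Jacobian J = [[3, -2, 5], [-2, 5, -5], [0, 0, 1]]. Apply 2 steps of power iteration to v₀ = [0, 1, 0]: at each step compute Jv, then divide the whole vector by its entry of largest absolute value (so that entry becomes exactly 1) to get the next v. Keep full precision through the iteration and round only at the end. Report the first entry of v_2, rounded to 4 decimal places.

Jv0 = (-2.00000, 5.00000, 0.00000); divide by 5.00000 → v1 = (-0.40000, 1.00000, 0.00000)
Jv1 = (-3.20000, 5.80000, 0.00000); divide by 5.80000 → v2 = (-0.55172, 1.00000, 0.00000)
Requested entry of v2: -16/29 = -0.5517

-0.5517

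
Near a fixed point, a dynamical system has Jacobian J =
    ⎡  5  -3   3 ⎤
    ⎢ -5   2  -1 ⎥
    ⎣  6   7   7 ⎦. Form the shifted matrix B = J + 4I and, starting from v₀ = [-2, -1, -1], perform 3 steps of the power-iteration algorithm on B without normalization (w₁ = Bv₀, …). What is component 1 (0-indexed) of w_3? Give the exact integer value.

B = J + 4I has rows (9, -3, 3); (-5, 6, -1); (6, 7, 11)
w1 = Bv₀ = (-18, 5, -30)
w2 = Bw1 = (-267, 150, -403)
w3 = Bw2 = (-4062, 2638, -4985)
Requested component of w3: 2638

2638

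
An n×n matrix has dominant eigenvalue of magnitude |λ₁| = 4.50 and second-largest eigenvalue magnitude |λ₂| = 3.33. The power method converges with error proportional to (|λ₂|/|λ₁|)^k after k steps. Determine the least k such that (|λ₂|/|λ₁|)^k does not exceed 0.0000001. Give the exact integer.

54

|λ₂/λ₁| = 3.33/4.50 = 0.74000
Need k ≥ ln(0.0000001) / ln(0.74000) = -16.1181 / -0.3011 ≈ 53.530
Smallest integer k satisfying the bound: 54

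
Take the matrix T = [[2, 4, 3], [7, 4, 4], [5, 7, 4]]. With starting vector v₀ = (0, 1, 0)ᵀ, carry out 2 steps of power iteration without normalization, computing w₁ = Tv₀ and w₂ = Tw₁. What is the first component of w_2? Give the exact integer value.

w1 = Tv₀ = (4, 4, 7)
w2 = Tw1 = (45, 72, 76)
The requested component of w2 is 45.

45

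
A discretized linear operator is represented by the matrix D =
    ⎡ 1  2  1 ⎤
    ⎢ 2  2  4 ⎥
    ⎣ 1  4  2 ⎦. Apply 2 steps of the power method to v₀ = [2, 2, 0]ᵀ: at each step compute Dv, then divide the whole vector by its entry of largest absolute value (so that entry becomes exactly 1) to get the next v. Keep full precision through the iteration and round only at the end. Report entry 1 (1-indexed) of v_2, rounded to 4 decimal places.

Dv0 = (6.00000, 8.00000, 10.00000); divide by 10.00000 → v1 = (0.60000, 0.80000, 1.00000)
Dv1 = (3.20000, 6.80000, 5.80000); divide by 6.80000 → v2 = (0.47059, 1.00000, 0.85294)
Requested entry of v2: 32/68 = 0.4706

0.4706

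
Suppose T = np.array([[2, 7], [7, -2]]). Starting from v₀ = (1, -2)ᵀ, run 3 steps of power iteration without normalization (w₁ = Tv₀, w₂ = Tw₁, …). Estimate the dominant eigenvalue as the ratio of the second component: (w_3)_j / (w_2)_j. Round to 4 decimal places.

λ ≈ -5.5000

w1 = Tv₀ = (2·1 + 7·(-2); 7·1 + (-2)·(-2)) = (-12, 11)
w2 = Tw1 = (2·(-12) + 7·11; 7·(-12) + (-2)·11) = (53, -106)
w3 = Tw2 = (-636, 583)
Ratio at component: 583 / -106 = -5.5000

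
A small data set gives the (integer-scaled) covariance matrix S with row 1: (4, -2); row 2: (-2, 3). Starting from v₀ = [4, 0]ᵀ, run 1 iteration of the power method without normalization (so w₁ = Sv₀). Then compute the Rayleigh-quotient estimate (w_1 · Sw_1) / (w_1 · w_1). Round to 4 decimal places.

5.4000

w1 = Sv₀ = (4·4 + (-2)·0; (-2)·4 + 3·0) = (16, -8)
Sw1 = (80, -56)
w1·Sw1 = 16·80 + (-8)·(-56) = 1728; w1·w1 = 16·16 + (-8)·(-8) = 320
λ ≈ 1728/320 = 5.4000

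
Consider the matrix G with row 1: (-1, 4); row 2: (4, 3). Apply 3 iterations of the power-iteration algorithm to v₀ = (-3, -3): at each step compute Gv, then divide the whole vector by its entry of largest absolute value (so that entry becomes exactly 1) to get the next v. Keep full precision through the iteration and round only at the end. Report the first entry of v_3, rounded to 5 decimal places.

0.53769

Gv0 = (-9.000000, -21.000000); divide by -21.000000 → v1 = (0.428571, 1.000000)
Gv1 = (3.571429, 4.714286); divide by 4.714286 → v2 = (0.757576, 1.000000)
Gv2 = (3.242424, 6.030303); divide by 6.030303 → v3 = (0.537688, 1.000000)
Requested entry of v3: -321/-597 = 0.53769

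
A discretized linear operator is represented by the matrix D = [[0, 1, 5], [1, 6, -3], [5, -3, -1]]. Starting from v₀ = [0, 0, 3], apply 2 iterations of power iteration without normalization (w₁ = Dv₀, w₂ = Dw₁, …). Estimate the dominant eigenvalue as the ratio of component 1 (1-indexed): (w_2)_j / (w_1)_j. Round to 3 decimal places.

-1.600

w1 = Dv₀ = (0·0 + 1·0 + 5·3; 1·0 + 6·0 + (-3)·3; 5·0 + (-3)·0 + (-1)·3) = (15, -9, -3)
w2 = Dw1 = (0·15 + 1·(-9) + 5·(-3); 1·15 + 6·(-9) + (-3)·(-3); 5·15 + (-3)·(-9) + (-1)·(-3)) = (-24, -30, 105)
Ratio at component: -24 / 15 = -1.600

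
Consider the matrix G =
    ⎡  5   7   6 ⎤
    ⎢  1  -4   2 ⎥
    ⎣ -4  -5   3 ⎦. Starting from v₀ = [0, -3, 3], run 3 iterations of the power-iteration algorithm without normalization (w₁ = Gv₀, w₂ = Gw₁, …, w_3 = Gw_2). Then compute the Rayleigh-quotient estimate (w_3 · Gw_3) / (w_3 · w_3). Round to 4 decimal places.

4.6391

w1 = Gv₀ = (-3, 18, 24)
w2 = Gw1 = (255, -27, -6)
w3 = Gw2 = (1050, 351, -903)
Gw3 = (2289, -2160, -8664)
w3·Gw3 = 1050·2289 + 351·(-2160) + (-903)·(-8664) = 9468882; w3·w3 = 1050·1050 + 351·351 + (-903)·(-903) = 2041110
λ ≈ 9468882/2041110 = 4.6391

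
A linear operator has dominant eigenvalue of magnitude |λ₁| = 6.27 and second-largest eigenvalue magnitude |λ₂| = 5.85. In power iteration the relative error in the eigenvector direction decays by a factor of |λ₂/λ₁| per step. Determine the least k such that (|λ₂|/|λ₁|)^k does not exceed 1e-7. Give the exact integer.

|λ₂/λ₁| = 5.85/6.27 = 0.93301
Need k ≥ ln(1e-7) / ln(0.93301) = -16.1181 / -0.0693 ≈ 232.468
Smallest integer k satisfying the bound: 233

233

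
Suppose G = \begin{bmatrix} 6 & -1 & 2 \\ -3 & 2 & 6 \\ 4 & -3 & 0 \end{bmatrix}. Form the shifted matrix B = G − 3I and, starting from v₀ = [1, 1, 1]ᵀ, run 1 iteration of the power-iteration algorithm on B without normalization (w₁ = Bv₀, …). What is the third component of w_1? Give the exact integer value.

B = G − 3I has rows (3, -1, 2); (-3, -1, 6); (4, -3, -3)
w1 = Bv₀ = (3·1 + (-1)·1 + 2·1; (-3)·1 + (-1)·1 + 6·1; 4·1 + (-3)·1 + (-3)·1) = (4, 2, -2)
Requested component of w1: -2

-2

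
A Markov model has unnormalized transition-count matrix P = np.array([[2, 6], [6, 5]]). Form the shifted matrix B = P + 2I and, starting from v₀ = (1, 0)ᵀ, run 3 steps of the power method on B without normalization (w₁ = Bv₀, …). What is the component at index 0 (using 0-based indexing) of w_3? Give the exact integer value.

604

B = P + 2I has rows (4, 6); (6, 7)
w1 = Bv₀ = (4·1 + 6·0; 6·1 + 7·0) = (4, 6)
w2 = Bw1 = (4·4 + 6·6; 6·4 + 7·6) = (52, 66)
w3 = Bw2 = (604, 774)
Requested component of w3: 604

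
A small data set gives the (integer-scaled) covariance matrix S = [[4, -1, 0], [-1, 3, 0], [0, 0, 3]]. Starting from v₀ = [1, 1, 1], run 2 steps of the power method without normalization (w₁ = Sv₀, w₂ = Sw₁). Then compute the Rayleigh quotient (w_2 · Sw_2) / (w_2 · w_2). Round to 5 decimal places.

3.21053

w1 = Sv₀ = (4·1 + (-1)·1 + 0·1; (-1)·1 + 3·1 + 0·1; 0·1 + 0·1 + 3·1) = (3, 2, 3)
w2 = Sw1 = (4·3 + (-1)·2 + 0·3; (-1)·3 + 3·2 + 0·3; 0·3 + 0·2 + 3·3) = (10, 3, 9)
Sw2 = (37, -1, 27)
w2·Sw2 = 10·37 + 3·(-1) + 9·27 = 610; w2·w2 = 10·10 + 3·3 + 9·9 = 190
λ ≈ 610/190 = 3.21053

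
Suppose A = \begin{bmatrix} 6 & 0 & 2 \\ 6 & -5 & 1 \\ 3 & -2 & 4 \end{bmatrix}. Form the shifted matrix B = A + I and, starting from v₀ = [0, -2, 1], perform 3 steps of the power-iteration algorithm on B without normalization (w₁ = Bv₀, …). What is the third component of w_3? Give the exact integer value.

B = A + I has rows (7, 0, 2); (6, -4, 1); (3, -2, 5)
w1 = Bv₀ = (2, 9, 9)
w2 = Bw1 = (32, -15, 33)
w3 = Bw2 = (290, 285, 291)
Requested component of w3: 291

291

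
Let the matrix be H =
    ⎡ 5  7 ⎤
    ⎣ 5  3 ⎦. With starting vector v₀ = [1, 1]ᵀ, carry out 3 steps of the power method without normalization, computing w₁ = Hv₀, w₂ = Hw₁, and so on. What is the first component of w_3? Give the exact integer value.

1168

w1 = Hv₀ = (12, 8)
w2 = Hw1 = (116, 84)
w3 = Hw2 = (1168, 832)
The requested component of w3 is 1168.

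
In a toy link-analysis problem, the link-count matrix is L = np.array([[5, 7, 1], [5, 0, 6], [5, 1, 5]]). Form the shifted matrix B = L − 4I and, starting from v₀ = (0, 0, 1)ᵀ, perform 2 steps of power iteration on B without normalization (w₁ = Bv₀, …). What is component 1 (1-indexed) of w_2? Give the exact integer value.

B = L − 4I has rows (1, 7, 1); (5, -4, 6); (5, 1, 1)
w1 = Bv₀ = (1·0 + 7·0 + 1·1; 5·0 + (-4)·0 + 6·1; 5·0 + 1·0 + 1·1) = (1, 6, 1)
w2 = Bw1 = (1·1 + 7·6 + 1·1; 5·1 + (-4)·6 + 6·1; 5·1 + 1·6 + 1·1) = (44, -13, 12)
Requested component of w2: 44

44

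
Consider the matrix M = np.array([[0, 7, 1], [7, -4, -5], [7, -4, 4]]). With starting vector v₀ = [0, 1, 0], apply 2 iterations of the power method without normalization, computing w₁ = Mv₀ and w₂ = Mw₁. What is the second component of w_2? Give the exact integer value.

85

w1 = Mv₀ = (7, -4, -4)
w2 = Mw1 = (-32, 85, 49)
The requested component of w2 is 85.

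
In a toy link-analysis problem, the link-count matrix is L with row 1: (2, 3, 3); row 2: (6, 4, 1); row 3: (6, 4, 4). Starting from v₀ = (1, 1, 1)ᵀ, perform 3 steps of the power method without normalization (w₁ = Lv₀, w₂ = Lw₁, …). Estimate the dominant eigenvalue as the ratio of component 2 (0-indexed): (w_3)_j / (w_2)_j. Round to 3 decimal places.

λ ≈ 10.554

w1 = Lv₀ = (2·1 + 3·1 + 3·1; 6·1 + 4·1 + 1·1; 6·1 + 4·1 + 4·1) = (8, 11, 14)
w2 = Lw1 = (2·8 + 3·11 + 3·14; 6·8 + 4·11 + 1·14; 6·8 + 4·11 + 4·14) = (91, 106, 148)
w3 = Lw2 = (944, 1118, 1562)
Ratio at component: 1562 / 148 = 10.554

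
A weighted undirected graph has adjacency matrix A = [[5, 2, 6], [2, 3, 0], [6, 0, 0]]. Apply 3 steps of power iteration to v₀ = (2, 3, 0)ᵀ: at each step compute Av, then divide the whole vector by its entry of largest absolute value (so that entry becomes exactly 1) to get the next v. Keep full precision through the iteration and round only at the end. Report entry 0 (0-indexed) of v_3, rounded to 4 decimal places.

1.0000

Av0 = (16.00000, 13.00000, 12.00000); divide by 16.00000 → v1 = (1.00000, 0.81250, 0.75000)
Av1 = (11.12500, 4.43750, 6.00000); divide by 11.12500 → v2 = (1.00000, 0.39888, 0.53933)
Av2 = (9.03371, 3.19663, 6.00000); divide by 9.03371 → v3 = (1.00000, 0.35386, 0.66418)
Requested entry of v3: 1608/1608 = 1.0000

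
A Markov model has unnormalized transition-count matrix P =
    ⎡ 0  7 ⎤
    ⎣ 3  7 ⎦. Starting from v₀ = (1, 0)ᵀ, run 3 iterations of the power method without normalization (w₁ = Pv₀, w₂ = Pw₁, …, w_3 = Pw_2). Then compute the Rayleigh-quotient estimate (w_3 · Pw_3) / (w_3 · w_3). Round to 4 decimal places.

9.3960

w1 = Pv₀ = (0·1 + 7·0; 3·1 + 7·0) = (0, 3)
w2 = Pw1 = (0·0 + 7·3; 3·0 + 7·3) = (21, 21)
w3 = Pw2 = (147, 210)
Pw3 = (1470, 1911)
w3·Pw3 = 147·1470 + 210·1911 = 617400; w3·w3 = 147·147 + 210·210 = 65709
λ ≈ 617400/65709 = 9.3960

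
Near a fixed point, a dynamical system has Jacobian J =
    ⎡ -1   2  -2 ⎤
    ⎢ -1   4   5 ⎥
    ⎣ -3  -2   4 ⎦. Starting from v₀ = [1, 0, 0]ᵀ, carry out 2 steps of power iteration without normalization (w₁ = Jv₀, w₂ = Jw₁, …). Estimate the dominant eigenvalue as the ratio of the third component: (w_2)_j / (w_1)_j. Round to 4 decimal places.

w1 = Jv₀ = (-1, -1, -3)
w2 = Jw1 = (5, -18, -7)
Ratio at component: -7 / -3 = 2.3333

2.3333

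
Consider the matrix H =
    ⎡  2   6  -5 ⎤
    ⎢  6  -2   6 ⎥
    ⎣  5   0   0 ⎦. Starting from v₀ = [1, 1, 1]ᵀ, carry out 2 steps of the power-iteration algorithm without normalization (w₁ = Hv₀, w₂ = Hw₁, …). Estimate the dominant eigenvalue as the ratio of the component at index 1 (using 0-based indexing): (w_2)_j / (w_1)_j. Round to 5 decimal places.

w1 = Hv₀ = (2·1 + 6·1 + (-5)·1; 6·1 + (-2)·1 + 6·1; 5·1 + 0·1 + 0·1) = (3, 10, 5)
w2 = Hw1 = (2·3 + 6·10 + (-5)·5; 6·3 + (-2)·10 + 6·5; 5·3 + 0·10 + 0·5) = (41, 28, 15)
Ratio at component: 28 / 10 = 2.80000

λ ≈ 2.80000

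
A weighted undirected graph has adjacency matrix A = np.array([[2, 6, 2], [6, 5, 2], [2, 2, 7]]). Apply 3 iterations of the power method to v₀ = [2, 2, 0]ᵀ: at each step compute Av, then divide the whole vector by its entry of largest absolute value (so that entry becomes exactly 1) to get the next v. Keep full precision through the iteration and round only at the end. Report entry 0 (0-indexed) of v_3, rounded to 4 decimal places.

0.7971

Av0 = (16.00000, 22.00000, 8.00000); divide by 22.00000 → v1 = (0.72727, 1.00000, 0.36364)
Av1 = (8.18182, 10.09091, 6.00000); divide by 10.09091 → v2 = (0.81081, 1.00000, 0.59459)
Av2 = (8.81081, 11.05405, 7.78378); divide by 11.05405 → v3 = (0.79707, 1.00000, 0.70416)
Requested entry of v3: 1956/2454 = 0.7971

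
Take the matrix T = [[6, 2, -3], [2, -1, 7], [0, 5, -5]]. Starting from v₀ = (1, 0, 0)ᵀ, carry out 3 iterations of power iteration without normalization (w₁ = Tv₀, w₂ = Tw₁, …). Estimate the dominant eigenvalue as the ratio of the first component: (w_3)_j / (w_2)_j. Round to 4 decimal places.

λ ≈ 5.7500

w1 = Tv₀ = (6, 2, 0)
w2 = Tw1 = (40, 10, 10)
w3 = Tw2 = (230, 140, 0)
Ratio at component: 230 / 40 = 5.7500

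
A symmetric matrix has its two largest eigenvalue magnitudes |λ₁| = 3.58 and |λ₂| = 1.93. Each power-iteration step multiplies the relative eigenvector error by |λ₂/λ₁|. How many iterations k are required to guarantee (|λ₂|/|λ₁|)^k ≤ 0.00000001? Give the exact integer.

30

|λ₂/λ₁| = 1.93/3.58 = 0.53911
Need k ≥ ln(0.00000001) / ln(0.53911) = -18.4207 / -0.6178 ≈ 29.815
Smallest integer k satisfying the bound: 30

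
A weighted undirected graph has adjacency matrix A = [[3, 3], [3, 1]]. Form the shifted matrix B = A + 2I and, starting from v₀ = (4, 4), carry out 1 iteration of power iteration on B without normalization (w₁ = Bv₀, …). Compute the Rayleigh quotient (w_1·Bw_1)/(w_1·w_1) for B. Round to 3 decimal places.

B = A + 2I has rows (5, 3); (3, 3)
w1 = Bv₀ = (5·4 + 3·4; 3·4 + 3·4) = (32, 24)
Bw1 = (232, 168)
w1·Bw1 = 11456; w1·w1 = 1600; μ ≈ 11456/1600 = 7.160

μ ≈ 7.160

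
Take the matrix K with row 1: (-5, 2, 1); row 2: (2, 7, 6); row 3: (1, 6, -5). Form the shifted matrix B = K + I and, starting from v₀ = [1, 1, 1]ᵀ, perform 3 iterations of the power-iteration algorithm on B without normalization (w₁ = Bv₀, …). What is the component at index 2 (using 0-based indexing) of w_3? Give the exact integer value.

B = K + I has rows (-4, 2, 1); (2, 8, 6); (1, 6, -4)
w1 = Bv₀ = (-1, 16, 3)
w2 = Bw1 = (39, 144, 83)
w3 = Bw2 = (215, 1728, 571)
Requested component of w3: 571

571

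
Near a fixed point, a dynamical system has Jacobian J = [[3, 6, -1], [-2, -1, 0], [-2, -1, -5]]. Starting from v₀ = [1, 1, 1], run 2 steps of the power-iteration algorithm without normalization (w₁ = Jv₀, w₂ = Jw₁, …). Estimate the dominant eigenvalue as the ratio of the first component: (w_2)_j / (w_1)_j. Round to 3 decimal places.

λ ≈ 1.750

w1 = Jv₀ = (3·1 + 6·1 + (-1)·1; (-2)·1 + (-1)·1 + 0·1; (-2)·1 + (-1)·1 + (-5)·1) = (8, -3, -8)
w2 = Jw1 = (3·8 + 6·(-3) + (-1)·(-8); (-2)·8 + (-1)·(-3) + 0·(-8); (-2)·8 + (-1)·(-3) + (-5)·(-8)) = (14, -13, 27)
Ratio at component: 14 / 8 = 1.750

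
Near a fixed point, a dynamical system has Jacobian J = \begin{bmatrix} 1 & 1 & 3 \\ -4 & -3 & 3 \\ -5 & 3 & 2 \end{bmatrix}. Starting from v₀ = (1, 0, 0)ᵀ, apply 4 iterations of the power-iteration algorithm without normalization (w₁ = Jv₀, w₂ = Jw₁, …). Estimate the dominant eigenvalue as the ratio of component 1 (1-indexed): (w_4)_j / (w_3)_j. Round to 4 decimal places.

λ ≈ 0.4623

w1 = Jv₀ = (1, -4, -5)
w2 = Jw1 = (-18, -7, -27)
w3 = Jw2 = (-106, 12, 15)
w4 = Jw3 = (-49, 433, 596)
Ratio at component: -49 / -106 = 0.4623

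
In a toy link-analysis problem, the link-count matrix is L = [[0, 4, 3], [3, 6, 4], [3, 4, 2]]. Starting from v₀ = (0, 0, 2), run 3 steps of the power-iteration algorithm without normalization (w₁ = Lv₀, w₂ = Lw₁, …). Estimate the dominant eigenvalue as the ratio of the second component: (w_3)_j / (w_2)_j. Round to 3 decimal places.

λ ≈ 10.439

w1 = Lv₀ = (0·0 + 4·0 + 3·2; 3·0 + 6·0 + 4·2; 3·0 + 4·0 + 2·2) = (6, 8, 4)
w2 = Lw1 = (0·6 + 4·8 + 3·4; 3·6 + 6·8 + 4·4; 3·6 + 4·8 + 2·4) = (44, 82, 58)
w3 = Lw2 = (502, 856, 576)
Ratio at component: 856 / 82 = 10.439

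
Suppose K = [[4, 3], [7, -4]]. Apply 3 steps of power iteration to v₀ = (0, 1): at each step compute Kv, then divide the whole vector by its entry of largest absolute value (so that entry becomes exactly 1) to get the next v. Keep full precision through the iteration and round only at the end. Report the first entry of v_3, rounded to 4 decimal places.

Kv0 = (3.00000, -4.00000); divide by -4.00000 → v1 = (-0.75000, 1.00000)
Kv1 = (0.00000, -9.25000); divide by -9.25000 → v2 = (0.00000, 1.00000)
Kv2 = (3.00000, -4.00000); divide by -4.00000 → v3 = (-0.75000, 1.00000)
Requested entry of v3: 111/-148 = -0.7500

-0.7500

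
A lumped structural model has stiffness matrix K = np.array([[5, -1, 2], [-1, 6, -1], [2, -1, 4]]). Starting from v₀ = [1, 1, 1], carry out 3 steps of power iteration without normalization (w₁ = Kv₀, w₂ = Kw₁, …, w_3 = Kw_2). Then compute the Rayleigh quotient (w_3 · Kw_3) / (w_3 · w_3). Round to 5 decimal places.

6.42050

w1 = Kv₀ = (6, 4, 5)
w2 = Kw1 = (36, 13, 28)
w3 = Kw2 = (223, 14, 171)
Kw3 = (1443, -310, 1116)
w3·Kw3 = 223·1443 + 14·(-310) + 171·1116 = 508285; w3·w3 = 223·223 + 14·14 + 171·171 = 79166
λ ≈ 508285/79166 = 6.42050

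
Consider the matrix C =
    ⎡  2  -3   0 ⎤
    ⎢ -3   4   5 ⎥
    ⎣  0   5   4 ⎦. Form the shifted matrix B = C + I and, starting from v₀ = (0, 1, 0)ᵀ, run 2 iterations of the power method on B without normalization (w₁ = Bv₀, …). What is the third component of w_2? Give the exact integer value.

50

B = C + I has rows (3, -3, 0); (-3, 5, 5); (0, 5, 5)
w1 = Bv₀ = (3·0 + (-3)·1 + 0·0; (-3)·0 + 5·1 + 5·0; 0·0 + 5·1 + 5·0) = (-3, 5, 5)
w2 = Bw1 = (3·(-3) + (-3)·5 + 0·5; (-3)·(-3) + 5·5 + 5·5; 0·(-3) + 5·5 + 5·5) = (-24, 59, 50)
Requested component of w2: 50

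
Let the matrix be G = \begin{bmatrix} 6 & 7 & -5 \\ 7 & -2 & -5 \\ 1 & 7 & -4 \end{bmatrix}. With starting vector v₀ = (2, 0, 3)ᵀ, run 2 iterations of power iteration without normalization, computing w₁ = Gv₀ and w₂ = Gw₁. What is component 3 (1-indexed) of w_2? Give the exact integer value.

30

w1 = Gv₀ = (6·2 + 7·0 + (-5)·3; 7·2 + (-2)·0 + (-5)·3; 1·2 + 7·0 + (-4)·3) = (-3, -1, -10)
w2 = Gw1 = (6·(-3) + 7·(-1) + (-5)·(-10); 7·(-3) + (-2)·(-1) + (-5)·(-10); 1·(-3) + 7·(-1) + (-4)·(-10)) = (25, 31, 30)
The requested component of w2 is 30.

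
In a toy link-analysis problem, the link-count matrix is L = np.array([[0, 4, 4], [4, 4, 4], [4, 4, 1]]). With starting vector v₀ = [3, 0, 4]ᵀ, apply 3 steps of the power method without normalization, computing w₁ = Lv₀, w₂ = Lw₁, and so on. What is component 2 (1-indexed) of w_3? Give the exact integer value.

2432

w1 = Lv₀ = (0·3 + 4·0 + 4·4; 4·3 + 4·0 + 4·4; 4·3 + 4·0 + 1·4) = (16, 28, 16)
w2 = Lw1 = (0·16 + 4·28 + 4·16; 4·16 + 4·28 + 4·16; 4·16 + 4·28 + 1·16) = (176, 240, 192)
w3 = Lw2 = (1728, 2432, 1856)
The requested component of w3 is 2432.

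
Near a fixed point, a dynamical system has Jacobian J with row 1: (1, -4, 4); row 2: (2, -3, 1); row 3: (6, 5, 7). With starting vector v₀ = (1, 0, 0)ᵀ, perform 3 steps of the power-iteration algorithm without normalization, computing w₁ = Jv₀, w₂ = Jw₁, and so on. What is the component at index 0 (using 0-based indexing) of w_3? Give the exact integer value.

241

w1 = Jv₀ = (1, 2, 6)
w2 = Jw1 = (17, 2, 58)
w3 = Jw2 = (241, 86, 518)
The requested component of w3 is 241.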